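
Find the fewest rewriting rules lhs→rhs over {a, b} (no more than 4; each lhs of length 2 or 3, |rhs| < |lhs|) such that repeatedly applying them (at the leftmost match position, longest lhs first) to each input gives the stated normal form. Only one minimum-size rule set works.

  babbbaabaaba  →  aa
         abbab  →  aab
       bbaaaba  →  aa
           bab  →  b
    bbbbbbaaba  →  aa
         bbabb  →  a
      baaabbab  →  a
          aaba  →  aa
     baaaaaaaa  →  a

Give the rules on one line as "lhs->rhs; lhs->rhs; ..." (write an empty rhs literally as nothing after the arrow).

aaa->ab; ba->; bb->

  | babbbaabaaba => bbbaabaaba => baabaaba => abaaba => aaba => aa
  | abbab => aab
  | bbaaaba => aaaba => abba => aa
  | bab => b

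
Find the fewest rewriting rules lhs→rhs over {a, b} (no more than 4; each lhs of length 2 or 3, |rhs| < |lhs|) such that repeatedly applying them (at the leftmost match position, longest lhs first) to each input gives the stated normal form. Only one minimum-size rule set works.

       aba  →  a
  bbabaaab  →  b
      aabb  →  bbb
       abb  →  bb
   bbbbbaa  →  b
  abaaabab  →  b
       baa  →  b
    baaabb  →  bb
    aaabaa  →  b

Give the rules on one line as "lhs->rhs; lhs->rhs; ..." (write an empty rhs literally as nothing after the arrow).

  | aba => ba => a
  | bbabaaab => babaaab => abaaab => baaab => aaab => bab => ab => b
  | aabb => bbb
  | abb => bb

aa->b; ab->b; ba->a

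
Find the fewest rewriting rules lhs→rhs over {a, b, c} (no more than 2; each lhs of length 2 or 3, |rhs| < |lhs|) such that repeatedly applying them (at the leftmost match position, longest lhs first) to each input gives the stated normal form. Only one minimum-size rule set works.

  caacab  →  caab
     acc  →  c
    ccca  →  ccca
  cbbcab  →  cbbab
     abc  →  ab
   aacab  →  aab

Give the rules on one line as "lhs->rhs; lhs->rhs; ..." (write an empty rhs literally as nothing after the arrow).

ac->; bc->b

  | caacab => caab
  | acc => c
  | ccca
  | cbbcab => cbbab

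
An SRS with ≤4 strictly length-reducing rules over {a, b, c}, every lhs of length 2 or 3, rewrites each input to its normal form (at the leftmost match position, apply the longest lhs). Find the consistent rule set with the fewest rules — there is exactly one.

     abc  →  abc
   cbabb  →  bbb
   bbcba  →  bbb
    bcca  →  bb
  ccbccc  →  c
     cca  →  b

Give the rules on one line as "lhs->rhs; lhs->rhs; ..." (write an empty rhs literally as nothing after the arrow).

  | abc
  | cbabb => cabb => bbb
  | bbcba => bbca => bbb
  | bcca => bca => bb

ca->b; cb->c; cc->c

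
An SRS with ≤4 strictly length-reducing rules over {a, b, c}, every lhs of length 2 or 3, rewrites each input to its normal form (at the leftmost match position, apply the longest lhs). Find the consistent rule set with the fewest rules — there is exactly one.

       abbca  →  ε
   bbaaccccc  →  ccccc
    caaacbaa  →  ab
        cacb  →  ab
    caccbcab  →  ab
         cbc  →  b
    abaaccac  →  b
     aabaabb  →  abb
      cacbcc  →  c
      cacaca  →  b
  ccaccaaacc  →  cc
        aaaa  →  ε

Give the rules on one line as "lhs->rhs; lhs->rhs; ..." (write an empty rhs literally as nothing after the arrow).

aa->; ba->; bc->a; ca->b

  | abbca => abaa => aa => ε
  | bbaaccccc => baccccc => ccccc
  | caaacbaa => baacbaa => acbaa => aca => ab
  | cacb => bcb => ab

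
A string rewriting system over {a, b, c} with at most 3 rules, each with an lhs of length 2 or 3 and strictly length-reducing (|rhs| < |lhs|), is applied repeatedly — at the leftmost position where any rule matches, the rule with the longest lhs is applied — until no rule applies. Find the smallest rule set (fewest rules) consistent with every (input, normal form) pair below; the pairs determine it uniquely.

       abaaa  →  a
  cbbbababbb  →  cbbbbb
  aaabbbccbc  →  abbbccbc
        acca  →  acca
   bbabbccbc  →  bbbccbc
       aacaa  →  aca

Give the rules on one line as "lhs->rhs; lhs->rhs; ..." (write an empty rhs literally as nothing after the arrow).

  | abaaa => aaa => aa => a
  | cbbbababbb => cbbbabbb => cbbbbb
  | aaabbbccbc => aabbbccbc => abbbccbc
  | acca

aa->a; ba->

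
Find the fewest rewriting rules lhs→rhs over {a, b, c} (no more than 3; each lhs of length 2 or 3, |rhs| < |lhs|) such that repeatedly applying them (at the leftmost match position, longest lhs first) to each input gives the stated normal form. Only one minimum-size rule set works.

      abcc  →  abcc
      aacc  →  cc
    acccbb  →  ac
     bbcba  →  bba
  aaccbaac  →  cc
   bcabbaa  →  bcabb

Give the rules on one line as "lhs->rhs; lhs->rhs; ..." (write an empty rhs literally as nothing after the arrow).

  | abcc
  | aacc => cc
  | acccbb => accb => ac
  | bbcba => bba

aa->; cb->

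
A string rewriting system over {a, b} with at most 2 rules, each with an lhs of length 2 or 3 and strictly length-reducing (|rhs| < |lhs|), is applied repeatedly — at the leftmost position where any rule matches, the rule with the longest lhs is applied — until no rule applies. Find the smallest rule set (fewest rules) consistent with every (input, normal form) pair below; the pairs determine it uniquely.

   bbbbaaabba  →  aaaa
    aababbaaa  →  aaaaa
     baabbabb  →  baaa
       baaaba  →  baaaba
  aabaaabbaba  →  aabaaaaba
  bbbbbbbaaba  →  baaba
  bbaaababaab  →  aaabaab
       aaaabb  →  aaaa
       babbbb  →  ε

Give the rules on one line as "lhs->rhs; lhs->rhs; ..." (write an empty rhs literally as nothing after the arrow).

bab->b; bb->

  | bbbbaaabba => bbaaabba => aaabba => aaaa
  | aababbaaa => aabbaaa => aaaaa
  | baabbabb => baaabb => baaa
  | baaaba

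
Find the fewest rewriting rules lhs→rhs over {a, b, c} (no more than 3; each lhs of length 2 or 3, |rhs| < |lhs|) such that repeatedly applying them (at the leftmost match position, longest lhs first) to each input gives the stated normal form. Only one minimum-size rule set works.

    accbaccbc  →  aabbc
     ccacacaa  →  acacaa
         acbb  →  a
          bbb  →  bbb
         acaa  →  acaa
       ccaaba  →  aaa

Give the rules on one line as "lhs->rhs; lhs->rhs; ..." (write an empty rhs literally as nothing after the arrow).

ba->a; cbb->; cc->b

  | accbaccbc => abbaccbc => abaccbc => aaccbc => aabbc
  | ccacacaa => bacacaa => acacaa
  | acbb => a
  | bbb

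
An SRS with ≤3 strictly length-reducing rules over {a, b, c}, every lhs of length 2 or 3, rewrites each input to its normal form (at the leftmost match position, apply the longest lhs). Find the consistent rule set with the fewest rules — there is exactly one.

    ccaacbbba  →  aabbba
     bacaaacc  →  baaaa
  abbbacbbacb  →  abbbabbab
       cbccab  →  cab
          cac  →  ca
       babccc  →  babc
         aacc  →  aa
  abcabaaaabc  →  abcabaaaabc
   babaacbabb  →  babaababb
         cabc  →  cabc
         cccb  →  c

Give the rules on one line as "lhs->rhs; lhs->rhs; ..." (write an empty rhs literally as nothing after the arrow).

  | ccaacbbba => aacbbba => aabbba
  | bacaaacc => baaaacc => baaaac => baaaa
  | abbbacbbacb => abbbabbacb => abbbabbab
  | cbccab => cccab => cab

ac->a; cb->c; cc->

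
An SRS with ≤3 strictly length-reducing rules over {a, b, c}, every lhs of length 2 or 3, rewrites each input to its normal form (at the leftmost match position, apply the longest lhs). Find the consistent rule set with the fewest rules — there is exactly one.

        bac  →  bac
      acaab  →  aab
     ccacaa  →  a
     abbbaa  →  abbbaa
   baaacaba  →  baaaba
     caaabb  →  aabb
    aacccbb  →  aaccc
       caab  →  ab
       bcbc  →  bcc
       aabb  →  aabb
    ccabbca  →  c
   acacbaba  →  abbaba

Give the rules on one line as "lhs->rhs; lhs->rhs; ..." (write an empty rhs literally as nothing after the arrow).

  | bac
  | acaab => aab
  | ccacaa => cbaa => caa => a
  | abbbaa

ca->; cac->b; cb->c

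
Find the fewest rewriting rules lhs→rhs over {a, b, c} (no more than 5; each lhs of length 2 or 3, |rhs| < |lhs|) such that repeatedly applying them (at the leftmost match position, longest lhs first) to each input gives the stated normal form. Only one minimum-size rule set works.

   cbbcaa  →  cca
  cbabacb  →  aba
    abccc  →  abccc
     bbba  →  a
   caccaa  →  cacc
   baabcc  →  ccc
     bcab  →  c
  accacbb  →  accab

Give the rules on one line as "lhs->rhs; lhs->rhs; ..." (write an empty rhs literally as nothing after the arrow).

  | cbbcaa => bcaa => cca
  | cbabacb => abacb => aba
  | abccc
  | bbba => cba => a

aa->; bb->c; bca->cc; cb->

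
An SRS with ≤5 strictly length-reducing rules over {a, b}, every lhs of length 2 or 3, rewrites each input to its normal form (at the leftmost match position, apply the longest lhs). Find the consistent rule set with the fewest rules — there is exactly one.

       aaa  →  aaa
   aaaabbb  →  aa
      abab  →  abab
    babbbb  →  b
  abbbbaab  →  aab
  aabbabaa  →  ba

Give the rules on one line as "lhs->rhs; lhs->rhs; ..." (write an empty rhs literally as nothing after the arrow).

  | aaa
  | aaaabbb => aaabbb => aabbb => abbb => bbb => aa
  | abab
  | babbbb => bbbbb => aabb => abb => bb => b

abb->bb; baa->; bb->b; bbb->aa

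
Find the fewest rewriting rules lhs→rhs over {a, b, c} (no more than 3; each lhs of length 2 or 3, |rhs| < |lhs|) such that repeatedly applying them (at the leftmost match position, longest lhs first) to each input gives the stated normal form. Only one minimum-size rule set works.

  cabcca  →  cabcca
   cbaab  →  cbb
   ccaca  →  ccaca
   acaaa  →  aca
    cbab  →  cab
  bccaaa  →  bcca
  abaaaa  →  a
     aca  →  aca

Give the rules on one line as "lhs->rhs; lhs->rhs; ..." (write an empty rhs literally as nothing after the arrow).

aa->b; ba->a

  | cabcca
  | cbaab => caab => cbb
  | ccaca
  | acaaa => acba => aca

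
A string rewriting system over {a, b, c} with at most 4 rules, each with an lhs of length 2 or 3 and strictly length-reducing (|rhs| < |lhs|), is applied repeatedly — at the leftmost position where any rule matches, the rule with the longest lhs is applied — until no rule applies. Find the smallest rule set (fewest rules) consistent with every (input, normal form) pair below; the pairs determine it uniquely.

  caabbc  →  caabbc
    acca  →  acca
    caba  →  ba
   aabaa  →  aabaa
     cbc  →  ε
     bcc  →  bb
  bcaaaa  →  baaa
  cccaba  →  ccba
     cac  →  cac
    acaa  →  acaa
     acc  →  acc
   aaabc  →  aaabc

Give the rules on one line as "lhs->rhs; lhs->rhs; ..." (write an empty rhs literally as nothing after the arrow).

bca->b; bcc->bb; cab->b; cbc->

  | caabbc
  | acca
  | caba => ba
  | aabaa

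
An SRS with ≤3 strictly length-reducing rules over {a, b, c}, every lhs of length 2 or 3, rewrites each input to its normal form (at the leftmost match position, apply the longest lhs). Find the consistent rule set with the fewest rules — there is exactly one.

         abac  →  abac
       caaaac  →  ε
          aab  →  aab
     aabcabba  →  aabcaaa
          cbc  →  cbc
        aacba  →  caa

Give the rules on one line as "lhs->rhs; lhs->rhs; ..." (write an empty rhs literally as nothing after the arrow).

  | abac
  | caaaac => caacb => ccbb => cca => ε
  | aab
  | aabcabba => aabcaaa

aac->cb; bb->a; cca->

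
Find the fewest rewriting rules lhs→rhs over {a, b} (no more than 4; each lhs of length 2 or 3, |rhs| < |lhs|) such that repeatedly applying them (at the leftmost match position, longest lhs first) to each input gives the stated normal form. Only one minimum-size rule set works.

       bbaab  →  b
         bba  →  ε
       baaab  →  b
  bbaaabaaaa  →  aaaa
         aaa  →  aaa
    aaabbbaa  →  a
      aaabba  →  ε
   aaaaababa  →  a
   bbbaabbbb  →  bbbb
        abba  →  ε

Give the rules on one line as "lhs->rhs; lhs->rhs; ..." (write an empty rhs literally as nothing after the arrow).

ab->b; ba->a; bba->

  | bbaab => ab => b
  | bba => ε
  | baaab => aaab => aab => ab => b
  | bbaaabaaaa => aabaaaa => abaaaa => baaaa => aaaa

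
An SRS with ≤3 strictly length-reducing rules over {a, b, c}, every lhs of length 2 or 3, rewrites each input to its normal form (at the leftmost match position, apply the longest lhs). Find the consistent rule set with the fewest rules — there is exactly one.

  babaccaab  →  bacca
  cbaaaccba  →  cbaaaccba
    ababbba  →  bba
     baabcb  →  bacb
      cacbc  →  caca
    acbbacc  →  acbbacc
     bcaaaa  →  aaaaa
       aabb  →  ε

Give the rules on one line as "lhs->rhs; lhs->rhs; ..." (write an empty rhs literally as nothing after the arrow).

  | babaccaab => baccaab => bacca
  | cbaaaccba
  | ababbba => abbba => bba
  | baabcb => bacb

ab->; bc->a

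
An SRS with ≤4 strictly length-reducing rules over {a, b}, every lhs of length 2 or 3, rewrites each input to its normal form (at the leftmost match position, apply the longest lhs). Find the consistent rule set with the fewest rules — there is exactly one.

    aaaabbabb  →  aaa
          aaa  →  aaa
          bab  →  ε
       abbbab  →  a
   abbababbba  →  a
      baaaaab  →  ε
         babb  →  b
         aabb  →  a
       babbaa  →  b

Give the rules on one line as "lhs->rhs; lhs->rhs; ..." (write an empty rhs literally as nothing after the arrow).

ab->a; abb->b; ba->b; bb->

  | aaaabbabb => aaababb => aaaabb => aaab => aaa
  | aaa
  | bab => bb => ε
  | abbbab => bbab => ab => a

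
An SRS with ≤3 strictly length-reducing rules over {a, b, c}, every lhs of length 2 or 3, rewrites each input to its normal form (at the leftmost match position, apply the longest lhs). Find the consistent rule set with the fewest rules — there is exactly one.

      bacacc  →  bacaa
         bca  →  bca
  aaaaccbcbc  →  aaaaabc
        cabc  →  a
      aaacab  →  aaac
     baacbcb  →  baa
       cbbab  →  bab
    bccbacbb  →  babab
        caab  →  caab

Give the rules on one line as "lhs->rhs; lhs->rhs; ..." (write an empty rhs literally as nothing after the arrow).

cab->c; cb->; cc->a

  | bacacc => bacaa
  | bca
  | aaaaccbcbc => aaaaabcbc => aaaaabc
  | cabc => cc => a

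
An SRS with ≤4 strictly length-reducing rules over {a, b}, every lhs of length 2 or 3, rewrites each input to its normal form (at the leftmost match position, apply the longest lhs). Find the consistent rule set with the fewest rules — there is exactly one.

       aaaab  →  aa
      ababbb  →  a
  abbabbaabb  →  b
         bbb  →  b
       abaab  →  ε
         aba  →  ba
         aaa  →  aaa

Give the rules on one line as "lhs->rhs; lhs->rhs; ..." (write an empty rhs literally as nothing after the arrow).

aab->; ab->b; baa->aa; bb->a

  | aaaab => aa
  | ababbb => babbb => bbbb => abb => bb => a
  | abbabbaabb => bbabbaabb => aabbaabb => baabb => aabb => b
  | bbb => ab => b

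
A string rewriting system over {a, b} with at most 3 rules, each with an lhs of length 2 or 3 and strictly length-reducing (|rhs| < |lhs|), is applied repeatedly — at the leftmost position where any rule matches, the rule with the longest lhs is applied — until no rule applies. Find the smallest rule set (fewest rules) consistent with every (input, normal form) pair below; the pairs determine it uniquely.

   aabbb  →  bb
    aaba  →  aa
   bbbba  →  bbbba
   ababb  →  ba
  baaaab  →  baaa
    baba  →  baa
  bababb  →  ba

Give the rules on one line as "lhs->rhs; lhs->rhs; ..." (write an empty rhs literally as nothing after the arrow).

aab->a; ab->b; bab->ba

  | aabbb => abb => bb
  | aaba => aa
  | bbbba
  | ababb => babb => bab => ba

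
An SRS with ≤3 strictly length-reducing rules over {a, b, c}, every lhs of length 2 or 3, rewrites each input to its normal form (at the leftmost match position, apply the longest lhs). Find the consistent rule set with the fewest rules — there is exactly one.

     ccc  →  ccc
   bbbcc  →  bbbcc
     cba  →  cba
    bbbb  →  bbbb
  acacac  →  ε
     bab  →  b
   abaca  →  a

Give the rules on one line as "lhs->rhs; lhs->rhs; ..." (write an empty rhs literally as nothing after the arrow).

ab->; ac->

  | ccc
  | bbbcc
  | cba
  | bbbb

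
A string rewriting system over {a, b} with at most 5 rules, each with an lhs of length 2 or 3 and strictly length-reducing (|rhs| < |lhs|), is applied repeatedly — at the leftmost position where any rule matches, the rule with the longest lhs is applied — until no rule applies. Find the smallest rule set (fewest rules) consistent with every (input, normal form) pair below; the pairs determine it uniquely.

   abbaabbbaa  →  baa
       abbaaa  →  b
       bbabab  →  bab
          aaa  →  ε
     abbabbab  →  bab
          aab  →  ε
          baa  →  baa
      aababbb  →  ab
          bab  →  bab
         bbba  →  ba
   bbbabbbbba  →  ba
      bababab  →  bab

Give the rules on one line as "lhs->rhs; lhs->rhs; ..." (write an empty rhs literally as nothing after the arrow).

aaa->; aab->; aba->ba; bb->b

  | abbaabbbaa => abaabbbaa => baabbbaa => bbbaa => bbaa => baa
  | abbaaa => abaaa => baaa => b
  | bbabab => babab => bbab => bab
  | aaa => ε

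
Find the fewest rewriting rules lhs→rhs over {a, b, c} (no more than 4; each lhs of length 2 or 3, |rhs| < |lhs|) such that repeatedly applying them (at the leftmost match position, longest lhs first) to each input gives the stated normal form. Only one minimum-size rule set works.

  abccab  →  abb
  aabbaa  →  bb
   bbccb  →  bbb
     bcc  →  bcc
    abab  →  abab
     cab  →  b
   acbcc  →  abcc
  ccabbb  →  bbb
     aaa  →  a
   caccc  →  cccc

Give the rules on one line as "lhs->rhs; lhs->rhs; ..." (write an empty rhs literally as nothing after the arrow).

aa->; ca->c; cb->b

  | abccab => abccb => abcb => abb
  | aabbaa => bbaa => bb
  | bbccb => bbcb => bbb
  | bcc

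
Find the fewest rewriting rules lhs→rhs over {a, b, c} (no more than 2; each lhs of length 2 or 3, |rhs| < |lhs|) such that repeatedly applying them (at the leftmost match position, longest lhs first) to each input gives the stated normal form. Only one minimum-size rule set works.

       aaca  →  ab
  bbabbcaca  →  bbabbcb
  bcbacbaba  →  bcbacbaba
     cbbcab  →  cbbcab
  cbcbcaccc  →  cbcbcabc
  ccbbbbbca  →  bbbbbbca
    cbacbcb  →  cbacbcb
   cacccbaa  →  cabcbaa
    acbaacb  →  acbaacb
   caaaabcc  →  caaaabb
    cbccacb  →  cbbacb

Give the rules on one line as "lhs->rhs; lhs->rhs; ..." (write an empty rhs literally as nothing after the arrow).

  | aaca => ab
  | bbabbcaca => bbabbcb
  | bcbacbaba
  | cbbcab

aca->b; cc->b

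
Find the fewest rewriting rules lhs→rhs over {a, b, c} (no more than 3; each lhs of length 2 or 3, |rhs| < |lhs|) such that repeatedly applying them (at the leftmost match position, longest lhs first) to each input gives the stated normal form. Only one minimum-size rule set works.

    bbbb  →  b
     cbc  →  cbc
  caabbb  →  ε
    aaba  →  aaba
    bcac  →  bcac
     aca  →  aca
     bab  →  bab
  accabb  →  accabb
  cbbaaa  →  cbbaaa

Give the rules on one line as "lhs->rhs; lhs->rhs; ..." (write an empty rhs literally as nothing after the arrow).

  | bbbb => b
  | cbc
  | caabbb => bbb => ε
  | aaba

bbb->; caa->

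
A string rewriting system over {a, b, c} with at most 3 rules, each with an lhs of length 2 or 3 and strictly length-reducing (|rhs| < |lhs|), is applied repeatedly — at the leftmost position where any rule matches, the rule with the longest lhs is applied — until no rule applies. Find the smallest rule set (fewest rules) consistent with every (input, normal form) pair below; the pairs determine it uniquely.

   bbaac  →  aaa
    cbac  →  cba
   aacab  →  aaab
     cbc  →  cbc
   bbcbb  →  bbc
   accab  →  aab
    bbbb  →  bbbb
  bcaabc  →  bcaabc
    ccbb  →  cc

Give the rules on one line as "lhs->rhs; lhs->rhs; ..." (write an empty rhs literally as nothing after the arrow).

  | bbaac => aaac => aaa
  | cbac => cba
  | aacab => aaab
  | cbc

ac->a; bba->aa; cbb->c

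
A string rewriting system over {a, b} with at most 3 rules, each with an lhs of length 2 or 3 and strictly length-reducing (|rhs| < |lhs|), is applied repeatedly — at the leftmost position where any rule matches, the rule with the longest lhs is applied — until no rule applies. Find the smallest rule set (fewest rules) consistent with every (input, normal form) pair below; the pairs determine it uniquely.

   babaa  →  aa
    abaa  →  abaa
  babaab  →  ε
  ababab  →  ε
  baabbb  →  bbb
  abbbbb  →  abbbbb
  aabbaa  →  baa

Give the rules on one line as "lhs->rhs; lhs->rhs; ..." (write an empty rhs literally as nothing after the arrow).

aab->; bab->

  | babaa => aa
  | abaa
  | babaab => aab => ε
  | ababab => aab => ε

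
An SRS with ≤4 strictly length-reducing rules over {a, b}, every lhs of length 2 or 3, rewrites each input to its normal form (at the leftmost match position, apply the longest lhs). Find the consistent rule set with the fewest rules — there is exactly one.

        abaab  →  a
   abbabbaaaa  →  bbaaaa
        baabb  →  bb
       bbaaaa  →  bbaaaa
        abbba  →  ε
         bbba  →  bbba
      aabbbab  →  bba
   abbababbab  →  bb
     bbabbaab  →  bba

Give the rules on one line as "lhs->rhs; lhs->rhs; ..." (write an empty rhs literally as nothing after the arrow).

  | abaab => ab => a
  | abbabbaaaa => ababbaaaa => bbaaaa
  | baabb => bb
  | bbaaaa

aab->; ab->a; aba->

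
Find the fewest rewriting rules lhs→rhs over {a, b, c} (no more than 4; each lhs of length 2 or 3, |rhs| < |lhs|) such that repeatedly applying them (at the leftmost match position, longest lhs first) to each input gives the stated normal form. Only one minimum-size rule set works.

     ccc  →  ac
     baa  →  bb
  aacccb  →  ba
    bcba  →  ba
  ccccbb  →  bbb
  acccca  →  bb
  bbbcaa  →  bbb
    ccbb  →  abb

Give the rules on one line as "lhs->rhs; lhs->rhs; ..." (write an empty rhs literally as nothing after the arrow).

aa->b; cb->; cc->a

  | ccc => ac
  | baa => bb
  | aacccb => bcccb => bacb => ba
  | bcba => ba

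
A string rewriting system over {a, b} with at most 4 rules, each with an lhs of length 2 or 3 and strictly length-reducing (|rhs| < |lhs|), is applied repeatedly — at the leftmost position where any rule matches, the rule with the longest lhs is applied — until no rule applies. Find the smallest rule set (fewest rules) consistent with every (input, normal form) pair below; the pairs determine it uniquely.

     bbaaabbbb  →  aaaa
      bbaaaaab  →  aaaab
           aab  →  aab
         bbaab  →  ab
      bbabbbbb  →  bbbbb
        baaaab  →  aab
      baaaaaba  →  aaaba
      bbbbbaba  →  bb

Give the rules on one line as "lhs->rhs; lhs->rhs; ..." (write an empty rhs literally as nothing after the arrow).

abb->aa; baa->; bba->

  | bbaaabbbb => aabbbb => aaabb => aaaa
  | bbaaaaab => aaaab
  | aab
  | bbaab => ab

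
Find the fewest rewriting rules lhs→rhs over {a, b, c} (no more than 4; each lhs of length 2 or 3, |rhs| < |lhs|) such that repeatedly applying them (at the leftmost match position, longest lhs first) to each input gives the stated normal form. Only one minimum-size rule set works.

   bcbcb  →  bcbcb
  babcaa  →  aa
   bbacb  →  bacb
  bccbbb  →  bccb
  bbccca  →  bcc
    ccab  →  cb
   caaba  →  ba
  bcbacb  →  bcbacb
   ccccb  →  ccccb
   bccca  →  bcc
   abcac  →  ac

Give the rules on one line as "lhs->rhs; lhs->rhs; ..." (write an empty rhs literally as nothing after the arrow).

  | bcbcb
  | babcaa => bbcaa => bcaa => aa
  | bbacb => bacb
  | bccbbb => bccbb => bccb

ab->b; bb->b; bca->a; ca->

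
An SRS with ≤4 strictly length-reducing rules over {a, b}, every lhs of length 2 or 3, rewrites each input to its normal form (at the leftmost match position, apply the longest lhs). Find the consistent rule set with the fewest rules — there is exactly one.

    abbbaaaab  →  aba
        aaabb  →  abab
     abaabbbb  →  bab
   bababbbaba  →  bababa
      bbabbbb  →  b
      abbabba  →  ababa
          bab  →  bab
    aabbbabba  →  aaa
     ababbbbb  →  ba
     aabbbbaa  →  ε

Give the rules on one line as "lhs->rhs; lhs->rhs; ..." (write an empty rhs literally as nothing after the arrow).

aab->ba; baa->; bb->a

  | abbbaaaab => aabaaaab => baaaaab => aaab => aba
  | aaabb => abab
  | abaabbbb => abbbb => aabb => bab
  | bababbbaba => babaababa => bababa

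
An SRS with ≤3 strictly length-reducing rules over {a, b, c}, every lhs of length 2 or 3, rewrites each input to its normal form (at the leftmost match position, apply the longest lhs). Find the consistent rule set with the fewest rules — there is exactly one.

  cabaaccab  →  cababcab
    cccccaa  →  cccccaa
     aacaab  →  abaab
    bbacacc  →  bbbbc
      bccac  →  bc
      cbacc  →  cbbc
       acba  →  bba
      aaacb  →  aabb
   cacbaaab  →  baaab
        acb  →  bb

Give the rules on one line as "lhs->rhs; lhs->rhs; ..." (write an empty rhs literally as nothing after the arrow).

  | cabaaccab => cababcab
  | cccccaa
  | aacaab => abaab
  | bbacacc => bbbacc => bbbbc

ac->b; cac->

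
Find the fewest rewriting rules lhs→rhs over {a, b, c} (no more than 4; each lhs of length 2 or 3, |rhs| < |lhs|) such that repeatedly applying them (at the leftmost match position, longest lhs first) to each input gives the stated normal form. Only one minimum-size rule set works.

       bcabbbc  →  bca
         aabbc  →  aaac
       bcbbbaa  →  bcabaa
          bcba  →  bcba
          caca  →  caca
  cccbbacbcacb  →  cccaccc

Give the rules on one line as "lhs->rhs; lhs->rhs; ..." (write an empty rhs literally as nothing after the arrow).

  | bcabbbc => bcaabc => bca
  | aabbc => aaac
  | bcbbbaa => bcabaa
  | bcba

abc->; acb->c; bb->a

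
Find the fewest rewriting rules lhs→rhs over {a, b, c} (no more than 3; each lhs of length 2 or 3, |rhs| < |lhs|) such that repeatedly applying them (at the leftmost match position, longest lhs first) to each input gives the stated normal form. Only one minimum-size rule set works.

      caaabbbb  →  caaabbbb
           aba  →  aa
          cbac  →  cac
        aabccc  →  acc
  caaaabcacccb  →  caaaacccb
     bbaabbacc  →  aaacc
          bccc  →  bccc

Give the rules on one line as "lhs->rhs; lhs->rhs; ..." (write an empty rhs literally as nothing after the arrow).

abc->; ba->a

  | caaabbbb
  | aba => aa
  | cbac => cac
  | aabccc => acc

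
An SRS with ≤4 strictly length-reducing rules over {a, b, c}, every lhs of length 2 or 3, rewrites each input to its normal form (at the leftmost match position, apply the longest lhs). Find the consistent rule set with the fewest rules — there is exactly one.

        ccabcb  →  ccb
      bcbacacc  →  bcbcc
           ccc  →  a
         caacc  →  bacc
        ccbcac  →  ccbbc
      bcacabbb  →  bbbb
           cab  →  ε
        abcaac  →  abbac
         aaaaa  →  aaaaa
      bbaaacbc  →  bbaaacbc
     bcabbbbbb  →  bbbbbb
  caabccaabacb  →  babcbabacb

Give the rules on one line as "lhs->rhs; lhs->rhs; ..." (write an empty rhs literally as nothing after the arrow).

aca->; ca->b; cab->; ccc->a

  | ccabcb => ccb
  | bcbacacc => bcbcc
  | ccc => a
  | caacc => bacc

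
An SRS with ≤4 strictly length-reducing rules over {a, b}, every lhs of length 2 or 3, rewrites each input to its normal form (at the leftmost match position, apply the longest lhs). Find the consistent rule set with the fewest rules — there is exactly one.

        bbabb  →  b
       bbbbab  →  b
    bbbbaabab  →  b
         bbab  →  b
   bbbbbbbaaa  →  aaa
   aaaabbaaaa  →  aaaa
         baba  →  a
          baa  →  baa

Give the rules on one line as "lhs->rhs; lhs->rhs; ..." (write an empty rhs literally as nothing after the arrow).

  | bbabb => abb => bb => b
  | bbbbab => bbbab => bbab => ab => b
  | bbbbaabab => bbbaabab => bbaabab => aabab => abab => bab => bb => b
  | bbab => ab => b

ab->b; bb->b; bba->a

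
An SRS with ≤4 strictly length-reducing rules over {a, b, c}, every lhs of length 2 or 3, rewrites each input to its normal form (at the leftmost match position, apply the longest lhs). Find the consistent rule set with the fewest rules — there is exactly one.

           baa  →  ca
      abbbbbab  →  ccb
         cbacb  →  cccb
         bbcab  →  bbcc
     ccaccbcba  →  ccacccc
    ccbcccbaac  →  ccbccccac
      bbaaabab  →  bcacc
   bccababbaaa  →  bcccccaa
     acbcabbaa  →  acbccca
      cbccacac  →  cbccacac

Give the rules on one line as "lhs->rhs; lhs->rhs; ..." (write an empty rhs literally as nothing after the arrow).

ab->c; ba->c; bcb->cb

  | baa => ca
  | abbbbbab => cbbbbab => cbbbcb => cbbcb => cbcb => ccb
  | cbacb => cccb
  | bbcab => bbcc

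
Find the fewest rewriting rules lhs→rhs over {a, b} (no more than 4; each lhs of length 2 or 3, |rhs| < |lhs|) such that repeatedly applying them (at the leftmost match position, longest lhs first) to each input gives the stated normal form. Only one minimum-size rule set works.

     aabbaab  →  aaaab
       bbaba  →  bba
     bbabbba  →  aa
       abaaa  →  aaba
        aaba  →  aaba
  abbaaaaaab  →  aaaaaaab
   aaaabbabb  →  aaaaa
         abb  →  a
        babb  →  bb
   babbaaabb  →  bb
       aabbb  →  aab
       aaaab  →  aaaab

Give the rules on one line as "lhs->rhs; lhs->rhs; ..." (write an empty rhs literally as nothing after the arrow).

  | aabbaab => aaaab
  | bbaba => bba
  | bbabbba => bbbba => abba => aa
  | abaaa => aaba

abb->a; baa->ab; bab->b; bbb->ab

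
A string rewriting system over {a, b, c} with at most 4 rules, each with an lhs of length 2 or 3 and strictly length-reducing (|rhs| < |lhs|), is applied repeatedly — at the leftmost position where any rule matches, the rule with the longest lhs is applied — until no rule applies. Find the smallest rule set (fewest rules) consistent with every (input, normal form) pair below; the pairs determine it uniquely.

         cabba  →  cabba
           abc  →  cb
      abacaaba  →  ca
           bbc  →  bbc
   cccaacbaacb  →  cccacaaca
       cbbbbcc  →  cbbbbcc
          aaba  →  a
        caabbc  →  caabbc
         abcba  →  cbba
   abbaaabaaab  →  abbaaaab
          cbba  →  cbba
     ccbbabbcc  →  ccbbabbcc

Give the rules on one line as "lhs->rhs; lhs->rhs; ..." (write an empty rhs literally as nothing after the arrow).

aba->; abc->cb; acb->ca

  | cabba
  | abc => cb
  | abacaaba => caaba => ca
  | bbc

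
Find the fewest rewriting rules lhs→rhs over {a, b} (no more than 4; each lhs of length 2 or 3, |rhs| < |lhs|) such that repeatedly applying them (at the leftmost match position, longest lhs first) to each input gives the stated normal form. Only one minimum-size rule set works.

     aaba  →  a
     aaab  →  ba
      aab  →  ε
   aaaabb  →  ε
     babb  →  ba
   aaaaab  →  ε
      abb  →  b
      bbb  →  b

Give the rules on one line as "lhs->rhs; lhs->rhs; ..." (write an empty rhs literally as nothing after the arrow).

  | aaba => bba => a
  | aaab => bab => ba
  | aab => bb => ε
  | aaaabb => baabb => bbbb => bb => ε

aa->b; ab->; bab->ba; bb->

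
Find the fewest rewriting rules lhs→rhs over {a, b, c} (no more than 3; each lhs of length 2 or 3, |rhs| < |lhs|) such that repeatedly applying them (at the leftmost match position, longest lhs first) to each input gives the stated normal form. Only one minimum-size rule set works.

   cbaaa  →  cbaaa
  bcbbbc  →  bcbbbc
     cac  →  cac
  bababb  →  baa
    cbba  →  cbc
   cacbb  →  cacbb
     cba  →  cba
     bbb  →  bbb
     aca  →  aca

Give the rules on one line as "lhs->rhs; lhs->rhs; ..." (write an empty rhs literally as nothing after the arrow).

ab->a; bba->bc

  | cbaaa
  | bcbbbc
  | cac
  | bababb => baabb => baab => baa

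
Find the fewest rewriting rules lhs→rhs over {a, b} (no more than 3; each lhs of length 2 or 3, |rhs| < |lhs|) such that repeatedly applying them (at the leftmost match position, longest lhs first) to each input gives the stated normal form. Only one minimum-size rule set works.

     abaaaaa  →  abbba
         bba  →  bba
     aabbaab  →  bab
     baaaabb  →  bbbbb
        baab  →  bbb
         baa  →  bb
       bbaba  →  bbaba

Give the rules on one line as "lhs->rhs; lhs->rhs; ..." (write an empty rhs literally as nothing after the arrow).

  | abaaaaa => abbaaa => abbba
  | bba
  | aabbaab => aabaab => aaaab => bab
  | baaaabb => bbaabb => bbbbb

aaa->b; aab->aa; baa->bb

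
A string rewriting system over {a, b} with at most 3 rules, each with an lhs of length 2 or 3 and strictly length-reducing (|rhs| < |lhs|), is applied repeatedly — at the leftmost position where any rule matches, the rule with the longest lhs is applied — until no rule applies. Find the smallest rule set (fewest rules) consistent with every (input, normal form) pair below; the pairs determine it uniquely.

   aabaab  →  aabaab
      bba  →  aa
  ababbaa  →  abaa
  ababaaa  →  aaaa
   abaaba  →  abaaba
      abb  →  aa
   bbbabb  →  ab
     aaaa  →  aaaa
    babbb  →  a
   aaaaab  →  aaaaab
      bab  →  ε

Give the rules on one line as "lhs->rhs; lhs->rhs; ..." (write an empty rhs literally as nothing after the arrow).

  | aabaab
  | bba => aa
  | ababbaa => abaa
  | ababaaa => aaaa

bab->; bb->a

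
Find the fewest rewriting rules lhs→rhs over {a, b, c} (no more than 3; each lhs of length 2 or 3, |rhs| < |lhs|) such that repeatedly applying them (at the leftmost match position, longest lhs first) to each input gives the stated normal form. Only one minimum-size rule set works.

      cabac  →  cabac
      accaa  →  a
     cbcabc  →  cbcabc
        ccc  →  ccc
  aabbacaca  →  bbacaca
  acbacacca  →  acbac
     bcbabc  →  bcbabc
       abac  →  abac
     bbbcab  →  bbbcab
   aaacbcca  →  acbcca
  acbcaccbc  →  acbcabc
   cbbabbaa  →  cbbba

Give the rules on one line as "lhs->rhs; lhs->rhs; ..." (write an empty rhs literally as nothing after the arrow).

  | cabac
  | accaa => aaa => a
  | cbcabc
  | ccc

aa->; abb->ba; acc->a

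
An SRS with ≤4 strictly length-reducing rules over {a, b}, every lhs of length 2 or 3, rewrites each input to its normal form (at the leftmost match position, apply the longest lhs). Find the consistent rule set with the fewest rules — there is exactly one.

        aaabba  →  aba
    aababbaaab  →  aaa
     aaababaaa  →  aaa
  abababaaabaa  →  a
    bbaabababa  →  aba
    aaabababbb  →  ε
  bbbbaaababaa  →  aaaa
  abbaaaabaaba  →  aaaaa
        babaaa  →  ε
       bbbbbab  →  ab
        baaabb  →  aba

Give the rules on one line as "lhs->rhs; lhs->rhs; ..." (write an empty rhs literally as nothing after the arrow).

aab->; baa->ab; bab->ba; bb->a

  | aaabba => aba
  | aababbaaab => abbaaab => aaaaab => aaa
  | aaababaaa => aabaaa => aaa
  | abababaaabaa => abaabaaabaa => aabbaaabaa => baaabaa => ababaa => abaaa => aaba => a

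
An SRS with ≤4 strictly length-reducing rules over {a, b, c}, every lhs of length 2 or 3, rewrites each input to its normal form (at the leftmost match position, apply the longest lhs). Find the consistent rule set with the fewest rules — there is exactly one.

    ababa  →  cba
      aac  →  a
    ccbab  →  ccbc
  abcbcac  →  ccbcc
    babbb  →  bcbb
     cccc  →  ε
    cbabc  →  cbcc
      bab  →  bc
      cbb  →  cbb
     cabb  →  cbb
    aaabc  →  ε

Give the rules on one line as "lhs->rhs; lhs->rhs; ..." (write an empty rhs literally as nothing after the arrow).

  | ababa => caba => cba
  | aac => a
  | ccbab => ccbc
  | abcbcac => ccbcac => ccbcc

ab->c; ac->; ca->c; ccc->a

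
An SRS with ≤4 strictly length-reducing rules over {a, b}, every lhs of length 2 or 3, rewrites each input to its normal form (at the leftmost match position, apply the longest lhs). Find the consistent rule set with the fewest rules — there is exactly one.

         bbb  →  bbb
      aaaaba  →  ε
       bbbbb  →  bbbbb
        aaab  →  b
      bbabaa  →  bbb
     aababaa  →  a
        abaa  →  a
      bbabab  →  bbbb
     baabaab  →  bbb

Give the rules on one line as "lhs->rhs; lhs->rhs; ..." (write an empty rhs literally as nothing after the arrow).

  | bbb
  | aaaaba => aba => ε
  | bbbbb
  | aaab => b

aaa->; aba->; ba->b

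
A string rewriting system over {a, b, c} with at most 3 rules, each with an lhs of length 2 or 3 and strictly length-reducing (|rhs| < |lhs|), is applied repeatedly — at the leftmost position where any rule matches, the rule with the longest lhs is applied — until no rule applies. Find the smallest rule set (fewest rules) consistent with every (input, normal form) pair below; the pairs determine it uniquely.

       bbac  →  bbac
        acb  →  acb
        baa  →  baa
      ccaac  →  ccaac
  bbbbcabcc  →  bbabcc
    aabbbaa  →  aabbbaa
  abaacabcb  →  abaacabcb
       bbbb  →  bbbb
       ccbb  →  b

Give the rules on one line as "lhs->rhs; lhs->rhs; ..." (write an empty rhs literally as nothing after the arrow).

  | bbac
  | acb
  | baa
  | ccaac

bbc->; ccb->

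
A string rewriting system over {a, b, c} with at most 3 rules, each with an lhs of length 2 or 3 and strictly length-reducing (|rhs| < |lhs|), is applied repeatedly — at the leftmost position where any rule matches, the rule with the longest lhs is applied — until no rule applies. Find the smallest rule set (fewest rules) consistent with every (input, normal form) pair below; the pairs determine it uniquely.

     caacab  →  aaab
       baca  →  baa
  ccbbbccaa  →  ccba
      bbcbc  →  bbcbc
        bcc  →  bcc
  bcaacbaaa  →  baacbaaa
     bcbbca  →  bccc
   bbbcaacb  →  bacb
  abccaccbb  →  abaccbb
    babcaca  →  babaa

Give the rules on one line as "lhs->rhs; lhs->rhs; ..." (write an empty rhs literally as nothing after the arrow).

  | caacab => aacab => aaab
  | baca => baa
  | ccbbbccaa => ccbbbcaa => ccbbbaa => ccbcca => ccbca => ccba
  | bbcbc

bba->cc; ca->a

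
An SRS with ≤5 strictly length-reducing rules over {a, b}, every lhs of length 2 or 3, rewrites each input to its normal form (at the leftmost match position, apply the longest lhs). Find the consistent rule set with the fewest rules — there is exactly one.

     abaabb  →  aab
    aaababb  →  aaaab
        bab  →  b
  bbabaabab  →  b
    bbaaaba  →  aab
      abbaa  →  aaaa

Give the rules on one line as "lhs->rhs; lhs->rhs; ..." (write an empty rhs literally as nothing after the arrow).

  | abaabb => ababb => abbb => aab
  | aaababb => aaabbb => aaaab
  | bab => bb => b
  | bbabaabab => baabab => babab => bbab => b

abb->aa; ba->b; bb->b; bba->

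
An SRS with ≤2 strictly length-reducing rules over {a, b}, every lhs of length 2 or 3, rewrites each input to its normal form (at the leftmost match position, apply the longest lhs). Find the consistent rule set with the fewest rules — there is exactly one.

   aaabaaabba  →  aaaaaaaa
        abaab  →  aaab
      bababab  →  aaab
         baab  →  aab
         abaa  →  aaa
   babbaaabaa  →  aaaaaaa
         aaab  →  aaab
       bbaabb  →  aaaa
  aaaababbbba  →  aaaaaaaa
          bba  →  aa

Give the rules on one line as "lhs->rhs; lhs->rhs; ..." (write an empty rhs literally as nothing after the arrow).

ba->a; bb->a

  | aaabaaabba => aaaaaabba => aaaaaaaa
  | abaab => aaab
  | bababab => ababab => aabab => aaab
  | baab => aab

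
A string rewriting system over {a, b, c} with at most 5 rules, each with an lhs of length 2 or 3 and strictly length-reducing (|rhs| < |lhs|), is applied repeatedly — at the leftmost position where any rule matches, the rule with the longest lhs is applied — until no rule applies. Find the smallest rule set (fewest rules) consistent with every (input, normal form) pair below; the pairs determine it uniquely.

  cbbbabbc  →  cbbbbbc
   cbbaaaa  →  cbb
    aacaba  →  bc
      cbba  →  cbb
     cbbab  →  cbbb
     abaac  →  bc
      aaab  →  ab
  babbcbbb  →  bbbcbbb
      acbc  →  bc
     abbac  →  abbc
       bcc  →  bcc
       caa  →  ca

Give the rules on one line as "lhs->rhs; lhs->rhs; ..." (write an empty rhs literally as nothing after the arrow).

  | cbbbabbc => cbbbbbc
  | cbbaaaa => cbbaaa => cbbaa => cbba => cbb
  | aacaba => acaba => aba => bc
  | cbba => cbb

aa->a; aba->bc; ac->; ba->b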